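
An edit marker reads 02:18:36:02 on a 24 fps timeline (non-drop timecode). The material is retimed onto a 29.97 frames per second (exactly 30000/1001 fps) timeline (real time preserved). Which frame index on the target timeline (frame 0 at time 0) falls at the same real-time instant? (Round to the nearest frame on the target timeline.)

frame 249233

Source frame index: (2×3600 + 18×60 + 36) × 24 + 2 = 199586.
Real time: 199586 / (24) = 99793/12 s.
Target frame: (99793/12) × (30000/1001) = 249482500/1001 ≈ 249233.267 → 249233.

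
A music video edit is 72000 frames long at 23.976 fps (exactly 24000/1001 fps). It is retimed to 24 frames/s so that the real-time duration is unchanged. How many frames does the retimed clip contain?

Target frames = source frames × (target rate / source rate) = 72000 × (24)/(24000/1001) = 72000 × 1001/1000 = 72072.

72072 frames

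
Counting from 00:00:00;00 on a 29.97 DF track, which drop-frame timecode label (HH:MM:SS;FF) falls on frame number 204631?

01:53:47;25

Ten DF minutes hold 17982 frames, so frame 204631 lies in block 11 (frames 197802–215783) with 6829 frames into that block.
The block's first minute is 1800 frames and the rest 1798 each; 6829 frames reaches minute 3, so 11 × 18 + 3 × 2 = 204 labels have been skipped so far.
Adding those back, label number 204631 + 204 = 204835 at 30 labels/s is 6827 s + 25 f = 1 h 53 min 47 s frame 25, i.e. 01:53:47;25.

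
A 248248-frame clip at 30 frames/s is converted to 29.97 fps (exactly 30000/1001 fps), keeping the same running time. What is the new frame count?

248000 frames

Target frames = source frames × (target rate / source rate) = 248248 × (30000/1001)/(30) = 248248 × 1000/1001 = 248000.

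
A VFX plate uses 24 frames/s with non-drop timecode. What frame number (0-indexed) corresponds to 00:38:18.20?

55172

Total seconds to the label: (0 × 3600 + 38 × 60 + 18) = 2298.
Frame index = 2298 × 24 + 20 = 55172.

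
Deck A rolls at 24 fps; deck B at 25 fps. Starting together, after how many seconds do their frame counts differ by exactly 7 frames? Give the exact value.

The gap grows by |25 − 24| = 1 frame per second.
Time for a 7-frame gap: 7 ÷ (1) = 7 s.

7 seconds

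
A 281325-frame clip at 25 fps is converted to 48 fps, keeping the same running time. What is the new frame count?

Target frames = source frames × (target rate / source rate) = 281325 × (48)/(25) = 281325 × 48/25 = 540144.

540144 frames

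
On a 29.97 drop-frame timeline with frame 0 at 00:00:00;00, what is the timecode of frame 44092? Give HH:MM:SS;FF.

00:24:31;06

Each 10-minute DF block holds 10 × 60 × 30 − 9 × 2 = 17982 frames. 44092 ÷ 17982 → 2 full blocks, remainder 8128.
Within the partial block the first minute is 1800 frames and each further minute 1798, so 4 further minute boundaries passed. Total skipped labels = 18 × 2 + 2 × 4 = 44.
Non-drop label index = 44092 + 44 = 44136; at 30 labels/s that is 00:24:31:06, i.e. DF 00:24:31;06.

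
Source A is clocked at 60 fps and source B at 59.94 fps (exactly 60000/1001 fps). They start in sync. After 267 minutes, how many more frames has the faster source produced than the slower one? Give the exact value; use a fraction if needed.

961200/1001 frames

267 min = 16020 s.
A emits 60 × 16020 = 961200 frames; B emits 60000/1001 × 16020 = 961200000/1001.
Difference = 961200/1001 frames (≈ 960.2398); B is behind A.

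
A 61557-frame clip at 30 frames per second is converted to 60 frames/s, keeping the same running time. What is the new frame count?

123114 frames

Target frames = source frames × (target rate / source rate) = 61557 × (60)/(30) = 61557 × 2 = 123114.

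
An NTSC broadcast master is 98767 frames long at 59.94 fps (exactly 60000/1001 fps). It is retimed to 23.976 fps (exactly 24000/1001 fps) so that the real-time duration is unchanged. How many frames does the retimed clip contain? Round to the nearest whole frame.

Frames at target rate = 98767 × (24000/1001) / (60000/1001) = 197534/5 ≈ 39506.800.
Nearest whole frame: 39507.

39507 frames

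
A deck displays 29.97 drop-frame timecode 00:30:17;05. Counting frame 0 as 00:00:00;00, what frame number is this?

54461

Complete 10-minute blocks: 3, each 17982 frames → 53946.
Remaining 0 whole minutes in the current block: 0 frames.
Within the current minute: 17 × 30 + 5 = 515. Total = 53946 + 0 + 515 = 54461.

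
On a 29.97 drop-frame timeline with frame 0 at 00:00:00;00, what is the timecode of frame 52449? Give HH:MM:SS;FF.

Ten DF minutes hold 17982 frames, so frame 52449 lies in block 2 (frames 35964–53945) with 16485 frames into that block.
The block's first minute is 1800 frames and the rest 1798 each; 16485 frames reaches minute 9, so 2 × 18 + 9 × 2 = 54 labels have been skipped so far.
Adding those back, label number 52449 + 54 = 52503 at 30 labels/s is 1750 s + 3 f = 0 h 29 min 10 s frame 3, i.e. 00:29:10;03.

00:29:10;03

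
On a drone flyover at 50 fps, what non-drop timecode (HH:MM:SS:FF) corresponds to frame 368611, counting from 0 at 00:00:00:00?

368611 ÷ 50 = 7372 full seconds, remainder 11 frames.
7372 s = 2 h 2 min 52 s.
Timecode: 02:02:52:11.

02:02:52:11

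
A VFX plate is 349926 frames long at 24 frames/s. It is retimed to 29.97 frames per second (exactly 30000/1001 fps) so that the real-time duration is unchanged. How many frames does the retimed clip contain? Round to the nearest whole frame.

436971 frames

Frames at target rate = 349926 × (30000/1001) / (24) = 437407500/1001 ≈ 436970.529.
Nearest whole frame: 436971.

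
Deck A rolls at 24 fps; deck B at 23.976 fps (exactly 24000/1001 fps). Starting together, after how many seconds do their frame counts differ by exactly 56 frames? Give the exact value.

The gap grows by |24000/1001 − 24| = 24/1001 frames per second.
Time for a 56-frame gap: 56 ÷ (24/1001) = 7007/3 s.

7007/3 seconds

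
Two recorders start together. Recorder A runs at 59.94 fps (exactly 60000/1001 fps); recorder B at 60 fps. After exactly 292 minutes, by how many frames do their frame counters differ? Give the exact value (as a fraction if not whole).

1051200/1001 frames

292 min = 17520 s.
A emits 60000/1001 × 17520 = 1051200000/1001 frames; B emits 60 × 17520 = 1051200.
Difference = 1051200/1001 frames (≈ 1050.1499); B is ahead of A.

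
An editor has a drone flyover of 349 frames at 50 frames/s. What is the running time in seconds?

6.98 seconds

Running time = 349 / (50) = 6.98 s.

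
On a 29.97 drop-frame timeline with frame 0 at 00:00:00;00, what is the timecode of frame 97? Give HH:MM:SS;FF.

Each 10-minute DF block holds 10 × 60 × 30 − 9 × 2 = 17982 frames. 97 ÷ 17982 → 0 full blocks, remainder 97.
Within the partial block the first minute is 1800 frames and each further minute 1798, so 0 further minute boundaries passed. Total skipped labels = 18 × 0 + 2 × 0 = 0.
Non-drop label index = 97 + 0 = 97; at 30 labels/s that is 00:00:03:07, i.e. DF 00:00:03;07.

00:00:03;07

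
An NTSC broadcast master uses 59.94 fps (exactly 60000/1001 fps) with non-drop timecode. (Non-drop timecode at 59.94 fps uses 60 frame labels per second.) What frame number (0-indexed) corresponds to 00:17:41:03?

63663

Total seconds to the label: (0 × 3600 + 17 × 60 + 41) = 1061.
Frame index = 1061 × 60 + 3 = 63663.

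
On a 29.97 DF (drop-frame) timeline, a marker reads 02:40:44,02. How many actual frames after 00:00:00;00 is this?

289034

Complete 10-minute blocks: 16, each 17982 frames → 287712.
Remaining 0 whole minutes in the current block: 0 frames.
Within the current minute: 44 × 30 + 2 = 1322. Total = 287712 + 0 + 1322 = 289034.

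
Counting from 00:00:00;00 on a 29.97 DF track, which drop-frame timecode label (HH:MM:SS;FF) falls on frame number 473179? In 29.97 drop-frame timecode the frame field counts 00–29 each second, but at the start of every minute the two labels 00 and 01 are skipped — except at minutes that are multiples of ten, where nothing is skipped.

04:23:08;13

Each 10-minute DF block holds 10 × 60 × 30 − 9 × 2 = 17982 frames. 473179 ÷ 17982 → 26 full blocks, remainder 5647.
Within the partial block the first minute is 1800 frames and each further minute 1798, so 3 further minute boundaries passed. Total skipped labels = 18 × 26 + 2 × 3 = 474.
Non-drop label index = 473179 + 474 = 473653; at 30 labels/s that is 04:23:08:13, i.e. DF 04:23:08;13.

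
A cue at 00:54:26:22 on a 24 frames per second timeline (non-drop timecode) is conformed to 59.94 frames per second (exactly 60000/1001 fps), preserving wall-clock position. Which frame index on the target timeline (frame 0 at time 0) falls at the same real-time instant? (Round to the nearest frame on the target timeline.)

frame 195819

Source frame index: (0×3600 + 54×60 + 26) × 24 + 22 = 78406.
Real time: 78406 / (24) = 39203/12 s.
Target frame: (39203/12) × (60000/1001) = 196015000/1001 ≈ 195819.181 → 195819.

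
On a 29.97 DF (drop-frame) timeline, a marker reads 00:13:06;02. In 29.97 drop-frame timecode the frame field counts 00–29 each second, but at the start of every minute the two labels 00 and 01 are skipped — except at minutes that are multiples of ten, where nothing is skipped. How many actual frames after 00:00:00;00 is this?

23558

As if non-drop at 30 labels/s: (0 × 3600 + 13 × 60 + 6) × 30 + 2 = 23582.
Minute boundaries passed: 13; those not divisible by 10: 13 − 1 = 12; dropped labels = 2 × 12 = 24.
Actual frame index = 23582 − 24 = 23558.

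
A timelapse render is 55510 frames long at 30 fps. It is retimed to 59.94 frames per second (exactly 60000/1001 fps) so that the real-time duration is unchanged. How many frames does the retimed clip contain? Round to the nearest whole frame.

Frames at target rate = 55510 × (60000/1001) / (30) = 1220000/11 ≈ 110909.091.
Nearest whole frame: 110909.

110909 frames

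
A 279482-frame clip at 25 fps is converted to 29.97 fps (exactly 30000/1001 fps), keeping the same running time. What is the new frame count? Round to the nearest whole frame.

Frames at target rate = 279482 × (30000/1001) / (25) = 47911200/143 ≈ 335043.357.
Nearest whole frame: 335043.

335043 frames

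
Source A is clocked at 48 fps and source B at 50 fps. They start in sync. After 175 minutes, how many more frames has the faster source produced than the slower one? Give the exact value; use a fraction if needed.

21000 frames

175 min = 10500 s.
A emits 48 × 10500 = 504000 frames; B emits 50 × 10500 = 525000.
Difference = 21000 frames; B is ahead of A.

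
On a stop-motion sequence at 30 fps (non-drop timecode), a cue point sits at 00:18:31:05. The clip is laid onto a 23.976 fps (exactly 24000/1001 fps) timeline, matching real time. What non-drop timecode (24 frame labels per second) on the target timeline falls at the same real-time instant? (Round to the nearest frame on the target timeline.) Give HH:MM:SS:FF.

Source frame index: (0×3600 + 18×60 + 31) × 30 + 5 = 33335.
Real time: 33335 / (30) = 6667/6 s.
Target frame: (6667/6) × (24000/1001) = 26668000/1001 ≈ 26641.359 → 26641.
At 24 labels/s: frame 26641 → 00:18:30:01.

00:18:30:01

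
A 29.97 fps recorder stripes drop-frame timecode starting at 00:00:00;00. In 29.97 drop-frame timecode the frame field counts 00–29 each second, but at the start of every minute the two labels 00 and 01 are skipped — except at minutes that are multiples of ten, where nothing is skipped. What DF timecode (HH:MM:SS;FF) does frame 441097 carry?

Each 10-minute DF block holds 10 × 60 × 30 − 9 × 2 = 17982 frames. 441097 ÷ 17982 → 24 full blocks, remainder 9529.
Within the partial block the first minute is 1800 frames and each further minute 1798, so 5 further minute boundaries passed. Total skipped labels = 18 × 24 + 2 × 5 = 442.
Non-drop label index = 441097 + 442 = 441539; at 30 labels/s that is 04:05:17:29, i.e. DF 04:05:17;29.

04:05:17;29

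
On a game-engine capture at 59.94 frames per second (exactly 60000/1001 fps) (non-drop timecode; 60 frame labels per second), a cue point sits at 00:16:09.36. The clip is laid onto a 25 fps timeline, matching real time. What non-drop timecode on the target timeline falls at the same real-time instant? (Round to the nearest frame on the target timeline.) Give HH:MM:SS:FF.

00:16:10:14

Source frame index: (0×3600 + 16×60 + 9) × 60 + 36 = 58176.
Real time: 58176 / (60000/1001) = 606606/625 s.
Target frame: (606606/625) × (25) = 606606/25 ≈ 24264.240 → 24264.
At 25 labels/s: frame 24264 → 00:16:10:14.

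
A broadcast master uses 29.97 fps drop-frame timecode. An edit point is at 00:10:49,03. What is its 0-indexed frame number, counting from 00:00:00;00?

19455

Complete 10-minute blocks: 1, each 17982 frames → 17982.
Remaining 0 whole minutes in the current block: 0 frames.
Within the current minute: 49 × 30 + 3 = 1473. Total = 17982 + 0 + 1473 = 19455.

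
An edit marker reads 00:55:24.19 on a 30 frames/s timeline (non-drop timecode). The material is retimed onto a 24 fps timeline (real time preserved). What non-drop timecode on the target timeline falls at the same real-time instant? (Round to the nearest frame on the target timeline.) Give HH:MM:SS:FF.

Source frame index: (0×3600 + 55×60 + 24) × 30 + 19 = 99739.
Real time: 99739 / (30) = 99739/30 s.
Target frame: (99739/30) × (24) = 398956/5 ≈ 79791.200 → 79791.
At 24 labels/s: frame 79791 → 00:55:24:15.

00:55:24:15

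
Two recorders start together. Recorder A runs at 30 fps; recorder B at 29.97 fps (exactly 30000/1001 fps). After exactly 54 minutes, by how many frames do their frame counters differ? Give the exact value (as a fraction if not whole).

54 min = 3240 s.
A emits 30 × 3240 = 97200 frames; B emits 30000/1001 × 3240 = 97200000/1001.
Difference = 97200/1001 frames (≈ 97.1029); B is behind A.

97200/1001 frames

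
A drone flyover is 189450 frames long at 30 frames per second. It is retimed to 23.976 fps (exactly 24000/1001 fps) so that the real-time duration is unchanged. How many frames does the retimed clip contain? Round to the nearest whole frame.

151409 frames

Frames at target rate = 189450 × (24000/1001) / (30) = 151560000/1001 ≈ 151408.591.
Nearest whole frame: 151409.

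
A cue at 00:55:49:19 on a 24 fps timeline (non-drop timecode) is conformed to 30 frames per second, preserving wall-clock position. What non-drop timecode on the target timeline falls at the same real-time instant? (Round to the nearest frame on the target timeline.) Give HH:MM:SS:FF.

00:55:49:24

Source frame index: (0×3600 + 55×60 + 49) × 24 + 19 = 80395.
Real time: 80395 / (24) = 80395/24 s.
Target frame: (80395/24) × (30) = 401975/4 ≈ 100493.750 → 100494.
At 30 labels/s: frame 100494 → 00:55:49:24.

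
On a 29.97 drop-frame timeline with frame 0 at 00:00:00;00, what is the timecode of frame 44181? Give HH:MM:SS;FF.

Ten DF minutes hold 17982 frames, so frame 44181 lies in block 2 (frames 35964–53945) with 8217 frames into that block.
The block's first minute is 1800 frames and the rest 1798 each; 8217 frames reaches minute 4, so 2 × 18 + 4 × 2 = 44 labels have been skipped so far.
Adding those back, label number 44181 + 44 = 44225 at 30 labels/s is 1474 s + 5 f = 0 h 24 min 34 s frame 5, i.e. 00:24:34;05.

00:24:34;05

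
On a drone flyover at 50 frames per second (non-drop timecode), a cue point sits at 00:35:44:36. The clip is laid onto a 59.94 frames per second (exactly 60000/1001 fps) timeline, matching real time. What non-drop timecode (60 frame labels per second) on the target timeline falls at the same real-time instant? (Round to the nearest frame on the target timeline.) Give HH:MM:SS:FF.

00:35:42:35

Source frame index: (0×3600 + 35×60 + 44) × 50 + 36 = 107236.
Real time: 107236 / (50) = 53618/25 s.
Target frame: (53618/25) × (60000/1001) = 128683200/1001 ≈ 128554.645 → 128555.
At 60 labels/s: frame 128555 → 00:35:42:35.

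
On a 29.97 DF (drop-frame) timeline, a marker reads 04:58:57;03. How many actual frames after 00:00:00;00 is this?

Complete 10-minute blocks: 29, each 17982 frames → 521478.
Remaining 8 whole minutes in the current block: 1800 + 7 × 1798 = 14386 frames.
Within the current minute: 57 × 30 + 3 − 2 = 1711 (labels ;00/;01 skipped at this minute). Total = 521478 + 14386 + 1711 = 537575.

537575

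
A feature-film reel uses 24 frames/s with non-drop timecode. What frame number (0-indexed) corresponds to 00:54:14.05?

78101

Total seconds to the label: (0 × 3600 + 54 × 60 + 14) = 3254.
Frame index = 3254 × 24 + 5 = 78101.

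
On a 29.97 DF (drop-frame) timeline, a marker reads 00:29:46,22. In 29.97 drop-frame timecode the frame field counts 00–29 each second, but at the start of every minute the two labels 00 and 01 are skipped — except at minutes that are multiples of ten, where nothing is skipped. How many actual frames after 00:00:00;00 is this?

As if non-drop at 30 labels/s: (0 × 3600 + 29 × 60 + 46) × 30 + 22 = 53602.
Minute boundaries passed: 29; those not divisible by 10: 29 − 2 = 27; dropped labels = 2 × 27 = 54.
Actual frame index = 53602 − 54 = 53548.

53548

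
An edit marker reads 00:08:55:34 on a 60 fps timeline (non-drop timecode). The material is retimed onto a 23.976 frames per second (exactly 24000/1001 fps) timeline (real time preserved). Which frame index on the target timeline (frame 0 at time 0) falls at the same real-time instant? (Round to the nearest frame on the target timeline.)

Source frame index: (0×3600 + 8×60 + 55) × 60 + 34 = 32134.
Real time: 32134 / (60) = 16067/30 s.
Target frame: (16067/30) × (24000/1001) = 12853600/1001 ≈ 12840.759 → 12841.

frame 12841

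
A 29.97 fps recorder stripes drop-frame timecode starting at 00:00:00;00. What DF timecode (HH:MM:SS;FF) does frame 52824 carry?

Ten DF minutes hold 17982 frames, so frame 52824 lies in block 2 (frames 35964–53945) with 16860 frames into that block.
The block's first minute is 1800 frames and the rest 1798 each; 16860 frames reaches minute 9, so 2 × 18 + 9 × 2 = 54 labels have been skipped so far.
Adding those back, label number 52824 + 54 = 52878 at 30 labels/s is 1762 s + 18 f = 0 h 29 min 22 s frame 18, i.e. 00:29:22;18.

00:29:22;18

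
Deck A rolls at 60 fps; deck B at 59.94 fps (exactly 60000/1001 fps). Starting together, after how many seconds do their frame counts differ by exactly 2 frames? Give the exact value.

1001/30 seconds

The gap grows by |60000/1001 − 60| = 60/1001 frames per second.
Time for a 2-frame gap: 2 ÷ (60/1001) = 1001/30 s.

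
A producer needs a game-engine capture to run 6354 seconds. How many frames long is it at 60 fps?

Frames = 6354 × 60 = 381240.

381240 frames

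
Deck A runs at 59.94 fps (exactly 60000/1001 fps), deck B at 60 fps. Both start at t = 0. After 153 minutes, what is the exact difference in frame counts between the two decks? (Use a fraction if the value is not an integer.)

550800/1001 frames

153 min = 9180 s.
A emits 60000/1001 × 9180 = 550800000/1001 frames; B emits 60 × 9180 = 550800.
Difference = 550800/1001 frames (≈ 550.2498); B is ahead of A.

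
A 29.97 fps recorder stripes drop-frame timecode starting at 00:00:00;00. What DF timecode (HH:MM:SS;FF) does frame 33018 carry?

Ten DF minutes hold 17982 frames, so frame 33018 lies in block 1 (frames 17982–35963) with 15036 frames into that block.
The block's first minute is 1800 frames and the rest 1798 each; 15036 frames reaches minute 8, so 1 × 18 + 8 × 2 = 34 labels have been skipped so far.
Adding those back, label number 33018 + 34 = 33052 at 30 labels/s is 1101 s + 22 f = 0 h 18 min 21 s frame 22, i.e. 00:18:21;22.

00:18:21;22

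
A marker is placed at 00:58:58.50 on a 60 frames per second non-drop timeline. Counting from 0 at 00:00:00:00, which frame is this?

212330

Total seconds to the label: (0 × 3600 + 58 × 60 + 58) = 3538.
Frame index = 3538 × 60 + 50 = 212330.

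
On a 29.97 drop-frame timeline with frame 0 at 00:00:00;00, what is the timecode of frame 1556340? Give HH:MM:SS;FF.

14:25:29;28

Ten DF minutes hold 17982 frames, so frame 1556340 lies in block 86 (frames 1546452–1564433) with 9888 frames into that block.
The block's first minute is 1800 frames and the rest 1798 each; 9888 frames reaches minute 5, so 86 × 18 + 5 × 2 = 1558 labels have been skipped so far.
Adding those back, label number 1556340 + 1558 = 1557898 at 30 labels/s is 51929 s + 28 f = 14 h 25 min 29 s frame 28, i.e. 14:25:29;28.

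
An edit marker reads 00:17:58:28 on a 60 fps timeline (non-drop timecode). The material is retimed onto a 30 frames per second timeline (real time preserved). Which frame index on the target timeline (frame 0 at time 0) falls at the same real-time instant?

frame 32354

Source frame index: (0×3600 + 17×60 + 58) × 60 + 28 = 64708.
Real time: 64708 / (60) = 16177/15 s.
Target frame: (16177/15) × (30) = 32354.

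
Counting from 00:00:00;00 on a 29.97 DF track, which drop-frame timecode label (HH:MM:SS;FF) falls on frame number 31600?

Each 10-minute DF block holds 10 × 60 × 30 − 9 × 2 = 17982 frames. 31600 ÷ 17982 → 1 full block, remainder 13618.
Within the partial block the first minute is 1800 frames and each further minute 1798, so 7 further minute boundaries passed. Total skipped labels = 18 × 1 + 2 × 7 = 32.
Non-drop label index = 31600 + 32 = 31632; at 30 labels/s that is 00:17:34:12, i.e. DF 00:17:34;12.

00:17:34;12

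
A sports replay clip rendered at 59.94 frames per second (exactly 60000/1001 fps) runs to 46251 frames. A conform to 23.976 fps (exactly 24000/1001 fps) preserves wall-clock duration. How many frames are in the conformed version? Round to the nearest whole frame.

18500 frames

Frames at target rate = 46251 × (24000/1001) / (60000/1001) = 92502/5 ≈ 18500.400.
Nearest whole frame: 18500.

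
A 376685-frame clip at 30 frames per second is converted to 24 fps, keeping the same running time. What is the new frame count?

Frames at target rate = 376685 × (24) / (30) = 301348.

301348 frames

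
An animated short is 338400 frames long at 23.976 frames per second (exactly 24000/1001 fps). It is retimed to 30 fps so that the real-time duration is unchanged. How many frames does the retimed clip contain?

423423 frames

Target frames = source frames × (target rate / source rate) = 338400 × (30)/(24000/1001) = 338400 × 1001/800 = 423423.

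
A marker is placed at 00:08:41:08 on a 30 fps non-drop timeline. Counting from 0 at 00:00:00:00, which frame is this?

frame 15638

Total seconds to the label: (0 × 3600 + 8 × 60 + 41) = 521.
Frame index = 521 × 30 + 8 = 15638.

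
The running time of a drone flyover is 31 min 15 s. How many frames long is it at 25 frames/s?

46875 frames

31 min 15 s = 1875 s.
Frames = 1875 × 25 = 46875.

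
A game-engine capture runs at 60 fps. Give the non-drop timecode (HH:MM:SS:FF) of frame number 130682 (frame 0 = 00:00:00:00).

00:36:18:02

130682 ÷ 60 = 2178 full seconds, remainder 2 frames.
2178 s = 0 h 36 min 18 s.
Timecode: 00:36:18:02.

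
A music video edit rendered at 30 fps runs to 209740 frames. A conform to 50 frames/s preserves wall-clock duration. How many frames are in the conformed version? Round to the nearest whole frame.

349567 frames

Frames at target rate = 209740 × (50) / (30) = 1048700/3 ≈ 349566.667.
Nearest whole frame: 349567.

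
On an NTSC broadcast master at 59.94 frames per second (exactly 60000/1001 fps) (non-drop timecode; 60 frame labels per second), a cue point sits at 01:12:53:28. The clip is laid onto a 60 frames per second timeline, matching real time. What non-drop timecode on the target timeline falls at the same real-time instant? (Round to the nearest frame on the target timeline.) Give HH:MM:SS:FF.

01:12:57:50

Source frame index: (1×3600 + 12×60 + 53) × 60 + 28 = 262408.
Real time: 262408 / (60000/1001) = 32833801/7500 s.
Target frame: (32833801/7500) × (60) = 32833801/125 ≈ 262670.408 → 262670.
At 60 labels/s: frame 262670 → 01:12:57:50.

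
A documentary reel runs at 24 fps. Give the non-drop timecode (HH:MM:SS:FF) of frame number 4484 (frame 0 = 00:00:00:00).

4484 ÷ 24 = 186 full seconds, remainder 20 frames.
186 s = 0 h 3 min 6 s.
Timecode: 00:03:06:20.

00:03:06:20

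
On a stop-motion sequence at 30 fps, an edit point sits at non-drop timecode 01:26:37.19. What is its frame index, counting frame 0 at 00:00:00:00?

Total seconds to the label: (1 × 3600 + 26 × 60 + 37) = 5197.
Frame index = 5197 × 30 + 19 = 155929.

frame 155929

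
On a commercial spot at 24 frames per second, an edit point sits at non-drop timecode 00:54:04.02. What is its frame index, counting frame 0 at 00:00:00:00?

frame 77858

Total seconds to the label: (0 × 3600 + 54 × 60 + 4) = 3244.
Frame index = 3244 × 24 + 2 = 77858.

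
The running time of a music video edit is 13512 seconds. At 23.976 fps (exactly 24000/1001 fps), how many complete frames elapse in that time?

Frames = 13512 × 24000/1001 = 324288000/1001 ≈ 323964.0360.
Complete frames: 323964.

323964 frames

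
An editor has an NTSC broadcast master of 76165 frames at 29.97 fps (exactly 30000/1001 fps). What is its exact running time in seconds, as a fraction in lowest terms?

Running time = 76165 ÷ (30000/1001) = 76165 × 1001/30000 = 15248233/6000 s.

15248233/6000 seconds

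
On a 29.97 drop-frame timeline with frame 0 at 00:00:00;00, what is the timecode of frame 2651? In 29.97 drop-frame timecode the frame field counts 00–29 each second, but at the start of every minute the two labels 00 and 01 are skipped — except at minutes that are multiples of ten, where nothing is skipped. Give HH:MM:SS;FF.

Ten DF minutes hold 17982 frames, so frame 2651 lies in block 0 (frames 0–17981) with 2651 frames into that block.
The block's first minute is 1800 frames and the rest 1798 each; 2651 frames reaches minute 1, so 0 × 18 + 1 × 2 = 2 labels have been skipped so far.
Adding those back, label number 2651 + 2 = 2653 at 30 labels/s is 88 s + 13 f = 0 h 1 min 28 s frame 13, i.e. 00:01:28;13.

00:01:28;13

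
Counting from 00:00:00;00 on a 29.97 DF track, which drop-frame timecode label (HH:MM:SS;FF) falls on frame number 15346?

00:08:32;02

Ten DF minutes hold 17982 frames, so frame 15346 lies in block 0 (frames 0–17981) with 15346 frames into that block.
The block's first minute is 1800 frames and the rest 1798 each; 15346 frames reaches minute 8, so 0 × 18 + 8 × 2 = 16 labels have been skipped so far.
Adding those back, label number 15346 + 16 = 15362 at 30 labels/s is 512 s + 2 f = 0 h 8 min 32 s frame 2, i.e. 00:08:32;02.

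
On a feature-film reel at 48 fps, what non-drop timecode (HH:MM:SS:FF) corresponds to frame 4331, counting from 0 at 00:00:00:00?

00:01:30:11

4331 ÷ 48 = 90 full seconds, remainder 11 frames.
90 s = 0 h 1 min 30 s.
Timecode: 00:01:30:11.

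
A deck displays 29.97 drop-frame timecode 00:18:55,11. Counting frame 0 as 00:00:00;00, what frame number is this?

34027

As if non-drop at 30 labels/s: (0 × 3600 + 18 × 60 + 55) × 30 + 11 = 34061.
Minute boundaries passed: 18; those not divisible by 10: 18 − 1 = 17; dropped labels = 2 × 17 = 34.
Actual frame index = 34061 − 34 = 34027.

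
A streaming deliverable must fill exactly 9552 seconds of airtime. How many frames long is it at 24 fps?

Frames = 9552 × 24 = 229248.

229248 frames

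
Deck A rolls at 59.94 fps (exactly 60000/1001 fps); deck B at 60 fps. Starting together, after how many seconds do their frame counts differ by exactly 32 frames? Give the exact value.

8008/15 seconds

The gap grows by |60 − 60000/1001| = 60/1001 frames per second.
Time for a 32-frame gap: 32 ÷ (60/1001) = 8008/15 s.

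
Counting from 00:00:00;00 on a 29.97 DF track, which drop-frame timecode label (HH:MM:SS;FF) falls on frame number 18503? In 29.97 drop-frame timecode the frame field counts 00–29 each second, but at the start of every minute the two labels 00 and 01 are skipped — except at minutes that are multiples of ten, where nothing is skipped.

00:10:17;11

Ten DF minutes hold 17982 frames, so frame 18503 lies in block 1 (frames 17982–35963) with 521 frames into that block.
The block's first minute is 1800 frames and the rest 1798 each; 521 frames reaches minute 0, so 1 × 18 + 0 × 2 = 18 labels have been skipped so far.
Adding those back, label number 18503 + 18 = 18521 at 30 labels/s is 617 s + 11 f = 0 h 10 min 17 s frame 11, i.e. 00:10:17;11.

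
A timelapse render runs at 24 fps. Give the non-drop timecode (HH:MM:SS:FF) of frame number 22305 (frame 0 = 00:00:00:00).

22305 ÷ 24 = 929 full seconds, remainder 9 frames.
929 s = 0 h 15 min 29 s.
Timecode: 00:15:29:09.

00:15:29:09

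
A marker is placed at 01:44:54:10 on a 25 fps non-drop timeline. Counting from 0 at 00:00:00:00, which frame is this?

Total seconds to the label: (1 × 3600 + 44 × 60 + 54) = 6294.
Frame index = 6294 × 25 + 10 = 157360.

157360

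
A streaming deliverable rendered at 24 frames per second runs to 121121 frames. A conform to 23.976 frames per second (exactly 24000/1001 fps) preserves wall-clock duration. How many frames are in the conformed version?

Target frames = source frames × (target rate / source rate) = 121121 × (24000/1001)/(24) = 121121 × 1000/1001 = 121000.

121000 frames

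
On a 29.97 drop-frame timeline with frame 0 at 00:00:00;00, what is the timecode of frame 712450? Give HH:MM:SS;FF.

Ten DF minutes hold 17982 frames, so frame 712450 lies in block 39 (frames 701298–719279) with 11152 frames into that block.
The block's first minute is 1800 frames and the rest 1798 each; 11152 frames reaches minute 6, so 39 × 18 + 6 × 2 = 714 labels have been skipped so far.
Adding those back, label number 712450 + 714 = 713164 at 30 labels/s is 23772 s + 4 f = 6 h 36 min 12 s frame 4, i.e. 06:36:12;04.

06:36:12;04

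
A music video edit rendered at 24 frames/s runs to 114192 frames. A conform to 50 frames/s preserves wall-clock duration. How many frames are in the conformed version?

Target frames = source frames × (target rate / source rate) = 114192 × (50)/(24) = 114192 × 25/12 = 237900.

237900 frames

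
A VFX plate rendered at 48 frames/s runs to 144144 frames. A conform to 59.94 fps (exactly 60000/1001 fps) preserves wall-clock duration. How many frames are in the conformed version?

180000 frames

Target frames = source frames × (target rate / source rate) = 144144 × (60000/1001)/(48) = 144144 × 1250/1001 = 180000.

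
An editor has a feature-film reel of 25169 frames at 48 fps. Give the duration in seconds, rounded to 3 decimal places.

524.354 seconds

Running time = 25169 × 1/48 = 25169/48 s ≈ 524.354 s.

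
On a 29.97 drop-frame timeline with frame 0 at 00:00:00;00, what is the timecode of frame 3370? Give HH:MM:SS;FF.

00:01:52;12

Each 10-minute DF block holds 10 × 60 × 30 − 9 × 2 = 17982 frames. 3370 ÷ 17982 → 0 full blocks, remainder 3370.
Within the partial block the first minute is 1800 frames and each further minute 1798, so 1 further minute boundary passed. Total skipped labels = 18 × 0 + 2 × 1 = 2.
Non-drop label index = 3370 + 2 = 3372; at 30 labels/s that is 00:01:52:12, i.e. DF 00:01:52;12.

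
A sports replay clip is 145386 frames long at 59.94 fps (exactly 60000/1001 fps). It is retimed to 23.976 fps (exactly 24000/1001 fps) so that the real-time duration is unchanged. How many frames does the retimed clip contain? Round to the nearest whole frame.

58154 frames

Frames at target rate = 145386 × (24000/1001) / (60000/1001) = 290772/5 ≈ 58154.400.
Nearest whole frame: 58154.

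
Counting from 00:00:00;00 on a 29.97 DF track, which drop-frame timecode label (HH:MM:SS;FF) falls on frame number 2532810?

23:28:31;16

Each 10-minute DF block holds 10 × 60 × 30 − 9 × 2 = 17982 frames. 2532810 ÷ 17982 → 140 full blocks, remainder 15330.
Within the partial block the first minute is 1800 frames and each further minute 1798, so 8 further minute boundaries passed. Total skipped labels = 18 × 140 + 2 × 8 = 2536.
Non-drop label index = 2532810 + 2536 = 2535346; at 30 labels/s that is 23:28:31:16, i.e. DF 23:28:31;16.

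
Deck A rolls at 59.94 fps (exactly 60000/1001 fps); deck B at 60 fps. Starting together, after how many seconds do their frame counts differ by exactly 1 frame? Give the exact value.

The gap grows by |60 − 60000/1001| = 60/1001 frames per second.
Time for a 1-frame gap: 1 ÷ (60/1001) = 1001/60 s.

1001/60 seconds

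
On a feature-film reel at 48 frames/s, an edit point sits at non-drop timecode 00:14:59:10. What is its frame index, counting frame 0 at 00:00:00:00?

Total seconds to the label: (0 × 3600 + 14 × 60 + 59) = 899.
Frame index = 899 × 48 + 10 = 43162.

43162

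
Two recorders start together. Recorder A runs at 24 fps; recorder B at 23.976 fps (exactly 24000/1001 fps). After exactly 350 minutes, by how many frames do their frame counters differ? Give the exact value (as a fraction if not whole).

72000/143 frames

350 min = 21000 s.
A emits 24 × 21000 = 504000 frames; B emits 24000/1001 × 21000 = 72000000/143.
Difference = 72000/143 frames (≈ 503.4965); B is behind A.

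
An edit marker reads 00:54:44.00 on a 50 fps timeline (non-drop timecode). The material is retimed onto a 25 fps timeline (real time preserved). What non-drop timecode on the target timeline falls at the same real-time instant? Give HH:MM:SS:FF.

Source frame index: (0×3600 + 54×60 + 44) × 50 + 0 = 164200.
Real time: 164200 / (50) = 3284 s.
Target frame: (3284) × (25) = 82100.
At 25 labels/s: frame 82100 → 00:54:44:00.

00:54:44:00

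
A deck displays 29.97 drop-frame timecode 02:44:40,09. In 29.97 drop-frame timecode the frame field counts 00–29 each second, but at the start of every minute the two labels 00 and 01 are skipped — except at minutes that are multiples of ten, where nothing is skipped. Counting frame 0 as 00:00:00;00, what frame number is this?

296113

Complete 10-minute blocks: 16, each 17982 frames → 287712.
Remaining 4 whole minutes in the current block: 1800 + 3 × 1798 = 7194 frames.
Within the current minute: 40 × 30 + 9 − 2 = 1207 (labels ;00/;01 skipped at this minute). Total = 287712 + 7194 + 1207 = 296113.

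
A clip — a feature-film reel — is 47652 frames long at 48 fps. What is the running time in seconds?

992.75 seconds

Running time = 47652 / (48) = 992.75 s.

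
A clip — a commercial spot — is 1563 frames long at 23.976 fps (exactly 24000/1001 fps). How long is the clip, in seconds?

65.190125 seconds

Running time = 1563 / (24000/1001) = 65.190125 s.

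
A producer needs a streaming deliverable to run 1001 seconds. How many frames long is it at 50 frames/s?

50050 frames

Frames = 1001 × 50 = 50050.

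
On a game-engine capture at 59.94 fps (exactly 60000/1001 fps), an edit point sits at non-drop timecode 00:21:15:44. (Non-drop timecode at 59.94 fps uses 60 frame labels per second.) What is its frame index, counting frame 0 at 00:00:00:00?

frame 76544

Total seconds to the label: (0 × 3600 + 21 × 60 + 15) = 1275.
Frame index = 1275 × 60 + 44 = 76544.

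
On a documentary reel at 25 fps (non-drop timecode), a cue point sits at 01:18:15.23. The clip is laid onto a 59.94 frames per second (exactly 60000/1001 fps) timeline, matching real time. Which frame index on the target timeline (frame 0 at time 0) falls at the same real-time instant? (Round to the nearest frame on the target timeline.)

Source frame index: (1×3600 + 18×60 + 15) × 25 + 23 = 117398.
Real time: 117398 / (25) = 117398/25 s.
Target frame: (117398/25) × (60000/1001) = 281755200/1001 ≈ 281473.726 → 281474.

frame 281474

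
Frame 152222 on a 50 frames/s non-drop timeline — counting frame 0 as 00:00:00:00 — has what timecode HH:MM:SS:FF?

152222 ÷ 50 = 3044 full seconds, remainder 22 frames.
3044 s = 0 h 50 min 44 s.
Timecode: 00:50:44:22.

00:50:44:22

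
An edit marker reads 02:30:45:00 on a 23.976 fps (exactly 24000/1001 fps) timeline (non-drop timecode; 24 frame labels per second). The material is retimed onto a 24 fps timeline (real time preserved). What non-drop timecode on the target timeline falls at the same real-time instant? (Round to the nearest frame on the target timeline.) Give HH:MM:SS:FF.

02:30:54:01

Source frame index: (2×3600 + 30×60 + 45) × 24 + 0 = 217080.
Real time: 217080 / (24000/1001) = 1810809/200 s.
Target frame: (1810809/200) × (24) = 5432427/25 ≈ 217297.080 → 217297.
At 24 labels/s: frame 217297 → 02:30:54:01.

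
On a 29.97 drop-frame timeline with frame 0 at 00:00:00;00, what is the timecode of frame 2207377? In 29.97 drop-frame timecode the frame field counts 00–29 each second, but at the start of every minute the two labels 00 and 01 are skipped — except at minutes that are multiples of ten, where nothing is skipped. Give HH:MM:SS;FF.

20:27:32;27

Each 10-minute DF block holds 10 × 60 × 30 − 9 × 2 = 17982 frames. 2207377 ÷ 17982 → 122 full blocks, remainder 13573.
Within the partial block the first minute is 1800 frames and each further minute 1798, so 7 further minute boundaries passed. Total skipped labels = 18 × 122 + 2 × 7 = 2210.
Non-drop label index = 2207377 + 2210 = 2209587; at 30 labels/s that is 20:27:32:27, i.e. DF 20:27:32;27.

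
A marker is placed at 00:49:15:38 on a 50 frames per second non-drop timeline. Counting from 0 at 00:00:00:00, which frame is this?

Total seconds to the label: (0 × 3600 + 49 × 60 + 15) = 2955.
Frame index = 2955 × 50 + 38 = 147788.

frame 147788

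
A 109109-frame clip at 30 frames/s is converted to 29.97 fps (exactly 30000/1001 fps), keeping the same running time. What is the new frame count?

109000 frames

Target frames = source frames × (target rate / source rate) = 109109 × (30000/1001)/(30) = 109109 × 1000/1001 = 109000.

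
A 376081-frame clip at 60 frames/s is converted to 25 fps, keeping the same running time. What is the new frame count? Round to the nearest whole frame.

156700 frames

Frames at target rate = 376081 × (25) / (60) = 1880405/12 ≈ 156700.417.
Nearest whole frame: 156700.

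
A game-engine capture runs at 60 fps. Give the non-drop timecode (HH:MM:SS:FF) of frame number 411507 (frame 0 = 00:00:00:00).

01:54:18:27

411507 ÷ 60 = 6858 full seconds, remainder 27 frames.
6858 s = 1 h 54 min 18 s.
Timecode: 01:54:18:27.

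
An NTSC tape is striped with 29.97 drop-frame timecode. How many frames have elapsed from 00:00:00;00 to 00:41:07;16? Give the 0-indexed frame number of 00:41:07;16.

73952

Complete 10-minute blocks: 4, each 17982 frames → 71928.
Remaining 1 whole minute in the current block: 1800 + 0 × 1798 = 1800 frames.
Within the current minute: 7 × 30 + 16 − 2 = 224 (labels ;00/;01 skipped at this minute). Total = 71928 + 1800 + 224 = 73952.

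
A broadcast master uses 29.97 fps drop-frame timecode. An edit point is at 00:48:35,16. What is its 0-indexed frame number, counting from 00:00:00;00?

Complete 10-minute blocks: 4, each 17982 frames → 71928.
Remaining 8 whole minutes in the current block: 1800 + 7 × 1798 = 14386 frames.
Within the current minute: 35 × 30 + 16 − 2 = 1064 (labels ;00/;01 skipped at this minute). Total = 71928 + 14386 + 1064 = 87378.

87378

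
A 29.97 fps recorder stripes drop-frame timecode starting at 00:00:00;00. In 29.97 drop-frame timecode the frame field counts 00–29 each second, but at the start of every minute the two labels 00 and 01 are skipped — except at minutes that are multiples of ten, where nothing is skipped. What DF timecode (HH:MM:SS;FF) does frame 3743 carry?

00:02:04;27

Each 10-minute DF block holds 10 × 60 × 30 − 9 × 2 = 17982 frames. 3743 ÷ 17982 → 0 full blocks, remainder 3743.
Within the partial block the first minute is 1800 frames and each further minute 1798, so 2 further minute boundaries passed. Total skipped labels = 18 × 0 + 2 × 2 = 4.
Non-drop label index = 3743 + 4 = 3747; at 30 labels/s that is 00:02:04:27, i.e. DF 00:02:04;27.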